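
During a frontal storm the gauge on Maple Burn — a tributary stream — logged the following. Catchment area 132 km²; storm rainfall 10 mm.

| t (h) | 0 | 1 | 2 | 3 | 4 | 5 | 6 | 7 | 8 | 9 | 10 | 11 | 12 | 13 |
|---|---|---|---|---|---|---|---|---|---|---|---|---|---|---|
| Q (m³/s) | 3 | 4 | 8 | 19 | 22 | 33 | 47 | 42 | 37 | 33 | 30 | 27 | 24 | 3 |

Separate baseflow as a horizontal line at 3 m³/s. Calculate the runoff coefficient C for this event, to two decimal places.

ΣQ_DR = 290.0 m³/s; V = ΣQ_DR·Δt = 1.044 × 10^6 m³.
Runoff depth d = V / A = 7.909 mm.
C = d / P = 7.909 / 10 = 0.79.

C ≈ 0.79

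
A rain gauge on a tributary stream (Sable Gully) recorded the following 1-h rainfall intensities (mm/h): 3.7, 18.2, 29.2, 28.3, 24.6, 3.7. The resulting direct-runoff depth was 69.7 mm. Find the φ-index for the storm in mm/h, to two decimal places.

Only the 4 blocks with intensity above φ contribute runoff: 18.2, 29.2, 28.3, 24.6 mm/h.
Σ(I−φ)·Δt = d  ⇒  (18.2+29.2+28.3+24.6 − 4φ)·1 = 69.7
φ = (100.3 − 69.7/1) / 4 = 7.65 mm/h.

φ ≈ 7.65 mm/h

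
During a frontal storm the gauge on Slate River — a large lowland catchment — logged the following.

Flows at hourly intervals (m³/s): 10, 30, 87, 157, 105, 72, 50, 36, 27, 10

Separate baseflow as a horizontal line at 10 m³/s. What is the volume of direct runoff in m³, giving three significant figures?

V ≈ 1.74 × 10^6 m³

Direct-runoff ordinates (Q − Q_b): 0.0, 20.0, 77.0, 147.0, 95.0, 62.0, 40.0, 26.0, 17.0, 0.0 m³/s.
ΣQ_DR = 484.0 m³/s.
With Δt = 1 h = 3600 s, V = ΣQ_DR · Δt = 484.0 × 3600 = 1.74 × 10^6 m³.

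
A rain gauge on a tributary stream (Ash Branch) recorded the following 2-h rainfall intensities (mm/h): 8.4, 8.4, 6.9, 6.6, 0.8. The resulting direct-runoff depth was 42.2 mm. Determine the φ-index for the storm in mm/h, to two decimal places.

φ ≈ 2.30 mm/h

Only the 4 blocks with intensity above φ contribute runoff: 8.4, 8.4, 6.9, 6.6 mm/h.
Σ(I−φ)·Δt = d  ⇒  (8.4+8.4+6.9+6.6 − 4φ)·2 = 42.2
φ = (30.30 − 42.2/2) / 4 = 2.30 mm/h.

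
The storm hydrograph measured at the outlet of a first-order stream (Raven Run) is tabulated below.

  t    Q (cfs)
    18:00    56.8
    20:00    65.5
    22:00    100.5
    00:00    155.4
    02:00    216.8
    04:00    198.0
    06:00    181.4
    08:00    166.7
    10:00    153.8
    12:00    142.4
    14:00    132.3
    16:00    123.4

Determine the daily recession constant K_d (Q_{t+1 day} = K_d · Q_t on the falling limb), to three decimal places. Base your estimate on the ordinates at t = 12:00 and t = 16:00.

Between t = 12:00 and t = 16:00 the flow falls from 142.4 to 123.4 cfs over 2×2 h = 4 h.
Per-interval ratio K = (123.4/142.4)^(1/2) = 0.9309; K_d = K^(24/2) = 0.423.

K_d ≈ 0.423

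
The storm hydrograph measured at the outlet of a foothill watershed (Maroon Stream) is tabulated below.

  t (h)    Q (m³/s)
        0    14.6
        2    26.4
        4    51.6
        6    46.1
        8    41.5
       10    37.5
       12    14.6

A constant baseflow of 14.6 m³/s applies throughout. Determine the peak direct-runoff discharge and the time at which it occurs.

Q_p = 37.0 m³/s at t = 4 h

Subtracting baseflow gives direct-runoff ordinates: 0.0, 11.8, 37.0, 31.5, 26.9, 22.9, 0.0 m³/s.
The maximum is 37.0 m³/s, occurring at the reading for t = 4 h.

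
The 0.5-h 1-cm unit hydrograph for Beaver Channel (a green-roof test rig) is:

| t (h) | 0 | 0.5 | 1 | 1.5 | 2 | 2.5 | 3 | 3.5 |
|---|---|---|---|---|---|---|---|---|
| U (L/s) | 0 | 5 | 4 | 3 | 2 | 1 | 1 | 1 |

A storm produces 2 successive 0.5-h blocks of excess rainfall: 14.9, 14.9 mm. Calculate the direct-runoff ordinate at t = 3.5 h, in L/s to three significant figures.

By discrete convolution, Q_j = Σ (P_i / 10 mm) · U_{j−i}.
At t = 3.5 h (j=7): Q = (14.9/10)·1 + (14.9/10)·1 = 2.98 L/s.

Q ≈ 2.98 L/s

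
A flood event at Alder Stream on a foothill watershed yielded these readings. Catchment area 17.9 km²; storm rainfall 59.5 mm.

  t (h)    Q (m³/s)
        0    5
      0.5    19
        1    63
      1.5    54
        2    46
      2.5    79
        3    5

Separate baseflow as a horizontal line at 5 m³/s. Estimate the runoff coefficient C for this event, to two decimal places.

ΣQ_DR = 236.0 m³/s; V = ΣQ_DR·Δt = 4.248 × 10^5 m³.
Runoff depth d = V / A = 23.73 mm.
C = d / P = 23.73 / 59.5 = 0.40.

C ≈ 0.40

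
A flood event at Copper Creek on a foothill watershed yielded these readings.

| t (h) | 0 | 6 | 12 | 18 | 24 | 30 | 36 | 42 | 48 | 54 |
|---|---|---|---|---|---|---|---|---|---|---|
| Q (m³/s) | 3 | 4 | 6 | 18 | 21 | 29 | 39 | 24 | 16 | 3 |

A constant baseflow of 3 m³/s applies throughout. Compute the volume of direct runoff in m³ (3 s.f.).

Direct-runoff ordinates (Q − Q_b): 0.0, 1.0, 3.0, 15.0, 18.0, 26.0, 36.0, 21.0, 13.0, 0.0 m³/s.
ΣQ_DR = 133.0 m³/s.
With Δt = 6 h = 21600 s, V = ΣQ_DR · Δt = 133.0 × 21600 = 2.87 × 10^6 m³.

V ≈ 2.87 × 10^6 m³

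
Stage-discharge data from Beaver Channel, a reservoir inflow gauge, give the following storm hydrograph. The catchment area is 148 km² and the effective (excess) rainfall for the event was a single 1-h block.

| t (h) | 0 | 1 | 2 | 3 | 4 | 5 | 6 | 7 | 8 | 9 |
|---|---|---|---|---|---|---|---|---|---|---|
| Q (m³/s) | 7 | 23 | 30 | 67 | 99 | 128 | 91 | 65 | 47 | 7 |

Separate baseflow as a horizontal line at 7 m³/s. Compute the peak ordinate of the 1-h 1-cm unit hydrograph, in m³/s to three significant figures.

U_p ≈ 101 m³/s

Direct runoff: 0.0, 16.0, 23.0, 60.0, 92.0, 121.0, 84.0, 58.0, 40.0, 0.0 m³/s; ΣQ_DR = 494.0 m³/s, peak = 121.0 m³/s.
Runoff depth d = ΣQ_DR·Δt / A = 494.0 × 3600 / (148 km²) = 12.02 mm.
The 1-cm UH is the DRH scaled by (10 mm)/d, so U_p = 121.0 × 10/12.02 = 101 m³/s.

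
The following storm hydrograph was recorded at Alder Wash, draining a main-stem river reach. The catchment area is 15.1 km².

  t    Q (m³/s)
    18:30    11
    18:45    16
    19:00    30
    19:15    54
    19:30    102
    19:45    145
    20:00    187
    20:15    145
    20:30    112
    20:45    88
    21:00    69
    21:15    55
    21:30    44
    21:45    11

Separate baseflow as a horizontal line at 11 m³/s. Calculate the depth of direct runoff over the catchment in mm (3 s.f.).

d ≈ 54.5 mm

Direct runoff: 0.0, 5.0, 19.0, 43.0, 91.0, 134.0, 176.0, 134.0, 101.0, 77.0, 58.0, 44.0, 33.0, 0.0 m³/s; ΣQ_DR = 915.0 m³/s.
V = ΣQ_DR · Δt = 915.0 × 900 s = 8.235 × 10^5 m³.
Over A = 15.1 km², depth = V / A = 54.5 mm.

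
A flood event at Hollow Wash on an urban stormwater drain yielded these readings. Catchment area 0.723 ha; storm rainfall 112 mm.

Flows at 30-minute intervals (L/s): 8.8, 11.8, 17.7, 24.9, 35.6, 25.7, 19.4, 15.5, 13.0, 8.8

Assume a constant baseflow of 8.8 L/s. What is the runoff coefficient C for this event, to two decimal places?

ΣQ_DR = 93.20 L/s; V = ΣQ_DR·Δt = 1.678 × 10^5 L.
Runoff depth d = V / A = 23.20 mm.
C = d / P = 23.20 / 112 = 0.21.

C ≈ 0.21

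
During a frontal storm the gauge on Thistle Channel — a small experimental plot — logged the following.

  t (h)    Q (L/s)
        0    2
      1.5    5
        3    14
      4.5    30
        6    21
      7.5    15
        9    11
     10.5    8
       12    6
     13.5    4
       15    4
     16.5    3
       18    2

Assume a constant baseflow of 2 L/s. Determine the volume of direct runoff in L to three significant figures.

Direct-runoff ordinates (Q − Q_b): 0.0, 3.0, 12.0, 28.0, 19.0, 13.0, 9.0, 6.0, 4.0, 2.0, 2.0, 1.0, 0.0 L/s.
ΣQ_DR = 99.00 L/s.
With Δt = 1.5 h = 5400 s, V = ΣQ_DR · Δt = 99.00 × 5400 = 5.35 × 10^5 L.

V ≈ 5.35 × 10^5 L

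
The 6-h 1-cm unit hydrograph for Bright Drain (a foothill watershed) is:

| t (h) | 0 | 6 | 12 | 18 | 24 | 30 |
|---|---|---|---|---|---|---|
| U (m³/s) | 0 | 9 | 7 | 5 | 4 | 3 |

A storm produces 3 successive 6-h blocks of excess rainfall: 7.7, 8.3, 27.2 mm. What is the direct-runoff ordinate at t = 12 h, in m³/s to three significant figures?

Q ≈ 12.9 m³/s

By discrete convolution, Q_j = Σ (P_i / 10 mm) · U_{j−i}.
At t = 12 h (j=2): Q = (7.7/10)·7 + (8.3/10)·9 + (27.2/10)·0 = 12.9 m³/s.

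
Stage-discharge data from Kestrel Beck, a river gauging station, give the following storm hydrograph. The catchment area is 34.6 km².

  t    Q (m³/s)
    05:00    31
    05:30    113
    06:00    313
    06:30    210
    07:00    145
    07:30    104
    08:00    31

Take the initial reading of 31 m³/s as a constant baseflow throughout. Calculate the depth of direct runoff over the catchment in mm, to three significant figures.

d ≈ 38.0 mm

Direct runoff: 0.0, 82.0, 282.0, 179.0, 114.0, 73.0, 0.0 m³/s; ΣQ_DR = 730.0 m³/s.
V = ΣQ_DR · Δt = 730.0 × 1800 s = 1.314 × 10^6 m³.
Over A = 34.6 km², depth = V / A = 38.0 mm.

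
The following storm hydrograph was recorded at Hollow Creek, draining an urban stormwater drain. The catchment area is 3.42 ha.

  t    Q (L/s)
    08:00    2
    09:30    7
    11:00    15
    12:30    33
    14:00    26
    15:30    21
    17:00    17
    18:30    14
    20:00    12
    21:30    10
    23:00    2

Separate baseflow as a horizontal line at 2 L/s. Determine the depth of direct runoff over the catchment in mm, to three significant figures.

d ≈ 21.6 mm

Direct runoff: 0.0, 5.0, 13.0, 31.0, 24.0, 19.0, 15.0, 12.0, 10.0, 8.0, 0.0 L/s; ΣQ_DR = 137.0 L/s.
V = ΣQ_DR · Δt = 137.0 × 5400 s = 7.398 × 10^5 L.
Over A = 3.42 ha, depth = V / A = 21.6 mm.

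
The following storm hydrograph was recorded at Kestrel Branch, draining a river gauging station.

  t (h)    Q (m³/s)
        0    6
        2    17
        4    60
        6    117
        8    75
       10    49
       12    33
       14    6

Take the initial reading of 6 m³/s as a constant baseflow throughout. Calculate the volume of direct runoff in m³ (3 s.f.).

Direct-runoff ordinates (Q − Q_b): 0.0, 11.0, 54.0, 111.0, 69.0, 43.0, 27.0, 0.0 m³/s.
ΣQ_DR = 315.0 m³/s.
With Δt = 2 h = 7200 s, V = ΣQ_DR · Δt = 315.0 × 7200 = 2.27 × 10^6 m³.

V ≈ 2.27 × 10^6 m³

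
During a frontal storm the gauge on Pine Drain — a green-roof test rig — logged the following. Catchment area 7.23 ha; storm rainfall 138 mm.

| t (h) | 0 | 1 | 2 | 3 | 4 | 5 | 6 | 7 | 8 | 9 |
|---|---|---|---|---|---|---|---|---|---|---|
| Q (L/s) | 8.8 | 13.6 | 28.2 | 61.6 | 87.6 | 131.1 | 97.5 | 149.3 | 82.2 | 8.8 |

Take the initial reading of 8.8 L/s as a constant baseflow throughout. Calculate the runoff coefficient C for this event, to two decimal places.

ΣQ_DR = 580.7 L/s; V = ΣQ_DR·Δt = 2.091 × 10^6 L.
Runoff depth d = V / A = 28.91 mm.
C = d / P = 28.91 / 138 = 0.21.

C ≈ 0.21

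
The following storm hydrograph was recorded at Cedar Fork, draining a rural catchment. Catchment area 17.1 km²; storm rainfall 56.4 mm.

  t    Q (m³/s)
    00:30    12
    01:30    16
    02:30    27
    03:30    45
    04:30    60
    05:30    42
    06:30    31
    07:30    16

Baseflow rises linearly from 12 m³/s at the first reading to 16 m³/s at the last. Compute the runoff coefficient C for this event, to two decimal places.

C ≈ 0.51

ΣQ_DR = 137.0 m³/s; V = ΣQ_DR·Δt = 4.932 × 10^5 m³.
Runoff depth d = V / A = 28.84 mm.
C = d / P = 28.84 / 56.4 = 0.51.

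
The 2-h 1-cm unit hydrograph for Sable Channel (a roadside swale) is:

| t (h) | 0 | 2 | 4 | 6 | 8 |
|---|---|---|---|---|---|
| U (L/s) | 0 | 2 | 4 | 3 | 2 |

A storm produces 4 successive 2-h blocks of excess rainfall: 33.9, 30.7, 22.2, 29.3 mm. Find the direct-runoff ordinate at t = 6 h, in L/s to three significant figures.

Q ≈ 26.9 L/s

By discrete convolution, Q_j = Σ (P_i / 10 mm) · U_{j−i}.
At t = 6 h (j=3): Q = (33.9/10)·3 + (30.7/10)·4 + (22.2/10)·2 + (29.3/10)·0 = 26.9 L/s.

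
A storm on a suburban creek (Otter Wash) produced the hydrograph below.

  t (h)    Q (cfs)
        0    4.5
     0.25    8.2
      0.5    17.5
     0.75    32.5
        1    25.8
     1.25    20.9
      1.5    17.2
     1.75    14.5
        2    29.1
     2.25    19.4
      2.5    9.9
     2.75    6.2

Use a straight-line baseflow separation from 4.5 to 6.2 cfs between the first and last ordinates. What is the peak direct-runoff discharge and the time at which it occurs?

Subtracting baseflow gives direct-runoff ordinates: 0.00, 3.55, 12.69, 27.54, 20.68, 15.63, 11.77, 8.92, 23.36, 13.51, 3.85, 0.00 cfs.
The maximum is 27.54 cfs, occurring at the reading for t = 0.75 h.

Q_p = 27.54 cfs at t = 0.75 h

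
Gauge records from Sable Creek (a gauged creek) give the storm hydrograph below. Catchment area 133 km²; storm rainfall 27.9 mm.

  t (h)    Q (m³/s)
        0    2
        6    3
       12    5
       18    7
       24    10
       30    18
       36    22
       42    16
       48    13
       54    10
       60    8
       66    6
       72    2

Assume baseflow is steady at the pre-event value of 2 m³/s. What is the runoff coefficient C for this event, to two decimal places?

ΣQ_DR = 96.00 m³/s; V = ΣQ_DR·Δt = 2.074 × 10^6 m³.
Runoff depth d = V / A = 15.59 mm.
C = d / P = 15.59 / 27.9 = 0.56.

C ≈ 0.56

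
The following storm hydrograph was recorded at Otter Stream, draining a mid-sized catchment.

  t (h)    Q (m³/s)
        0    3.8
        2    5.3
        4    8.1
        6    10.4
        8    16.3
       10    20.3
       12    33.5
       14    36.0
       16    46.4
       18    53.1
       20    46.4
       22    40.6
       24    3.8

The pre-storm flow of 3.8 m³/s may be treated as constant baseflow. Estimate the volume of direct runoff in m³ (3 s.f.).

Direct-runoff ordinates (Q − Q_b): 0.0, 1.5, 4.3, 6.6, 12.5, 16.5, 29.7, 32.2, 42.6, 49.3, 42.6, 36.8, 0.0 m³/s.
ΣQ_DR = 274.6 m³/s.
With Δt = 2 h = 7200 s, V = ΣQ_DR · Δt = 274.6 × 7200 = 1.98 × 10^6 m³.

V ≈ 1.98 × 10^6 m³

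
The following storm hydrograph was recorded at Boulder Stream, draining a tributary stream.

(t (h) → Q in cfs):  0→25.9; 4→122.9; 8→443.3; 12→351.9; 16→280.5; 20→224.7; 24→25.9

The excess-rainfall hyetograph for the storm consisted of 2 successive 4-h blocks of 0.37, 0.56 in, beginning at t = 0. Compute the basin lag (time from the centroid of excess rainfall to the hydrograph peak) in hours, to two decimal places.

Centroid of excess rainfall: t_c = Σ P_i·t̄_i / ΣP_i = 4.4086 h (block centres at 2, 6 h).
Hydrograph peak occurs at t = 8 h, so basin lag t_L = 8 − 4.4086 = 3.59 h.

t_L ≈ 3.59 h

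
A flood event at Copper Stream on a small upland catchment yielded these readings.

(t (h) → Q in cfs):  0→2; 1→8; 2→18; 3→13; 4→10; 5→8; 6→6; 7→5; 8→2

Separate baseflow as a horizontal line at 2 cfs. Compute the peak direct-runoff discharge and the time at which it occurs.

Q_p = 16.0 cfs at t = 2 h

Subtracting baseflow gives direct-runoff ordinates: 0.0, 6.0, 16.0, 11.0, 8.0, 6.0, 4.0, 3.0, 0.0 cfs.
The maximum is 16.0 cfs, occurring at the reading for t = 2 h.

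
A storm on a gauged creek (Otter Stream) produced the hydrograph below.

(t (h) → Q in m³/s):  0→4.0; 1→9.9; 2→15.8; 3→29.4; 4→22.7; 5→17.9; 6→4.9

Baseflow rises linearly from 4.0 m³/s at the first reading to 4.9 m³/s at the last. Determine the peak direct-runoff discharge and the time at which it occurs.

Q_p = 24.95 m³/s at t = 3 h

Subtracting baseflow gives direct-runoff ordinates: 0.00, 5.75, 11.50, 24.95, 18.10, 13.15, 0.00 m³/s.
The maximum is 24.95 m³/s, occurring at the reading for t = 3 h.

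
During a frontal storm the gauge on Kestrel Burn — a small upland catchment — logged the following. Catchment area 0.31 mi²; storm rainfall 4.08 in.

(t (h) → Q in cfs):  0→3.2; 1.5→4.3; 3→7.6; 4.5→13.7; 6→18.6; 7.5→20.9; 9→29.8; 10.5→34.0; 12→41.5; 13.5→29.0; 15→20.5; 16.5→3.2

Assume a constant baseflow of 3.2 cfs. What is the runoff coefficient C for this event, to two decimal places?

ΣQ_DR = 187.9 cfs; V = ΣQ_DR·Δt = 1.015 × 10^6 ft³.
Runoff depth d = V / A = 1.409 in.
C = d / P = 1.409 / 4.08 = 0.35.

C ≈ 0.35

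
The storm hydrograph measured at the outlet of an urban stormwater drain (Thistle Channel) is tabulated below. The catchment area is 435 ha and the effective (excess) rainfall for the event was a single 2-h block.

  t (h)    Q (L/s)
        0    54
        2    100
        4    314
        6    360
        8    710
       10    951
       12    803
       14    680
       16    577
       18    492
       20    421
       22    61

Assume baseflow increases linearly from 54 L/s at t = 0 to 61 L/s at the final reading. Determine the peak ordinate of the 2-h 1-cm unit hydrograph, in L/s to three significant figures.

U_p ≈ 1120 L/s

Direct runoff: 0.00, 45.36, 258.73, 304.09, 653.45, 893.82, 745.18, 621.55, 517.91, 432.27, 360.64, 0.00 L/s; ΣQ_DR = 4833 L/s, peak = 893.82 L/s.
Runoff depth d = ΣQ_DR·Δt / A = 4833 × 7200 / (435 ha) = 7.999 mm.
The 1-cm UH is the DRH scaled by (10 mm)/d, so U_p = 893.82 × 10/7.999 = 1120 L/s.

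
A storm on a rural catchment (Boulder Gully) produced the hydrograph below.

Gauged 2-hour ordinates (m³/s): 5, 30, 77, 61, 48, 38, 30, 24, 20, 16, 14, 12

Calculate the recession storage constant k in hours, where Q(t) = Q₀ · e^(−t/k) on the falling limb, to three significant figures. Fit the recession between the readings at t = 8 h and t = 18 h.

On the falling limb, Q drops from 48 to 16 m³/s between t = 8 h and t = 18 h (Δt = 10 h).
k = −Δt / ln(Q₂/Q₁) = −10 / ln(16/48) = 9.10 h.

k ≈ 9.10 h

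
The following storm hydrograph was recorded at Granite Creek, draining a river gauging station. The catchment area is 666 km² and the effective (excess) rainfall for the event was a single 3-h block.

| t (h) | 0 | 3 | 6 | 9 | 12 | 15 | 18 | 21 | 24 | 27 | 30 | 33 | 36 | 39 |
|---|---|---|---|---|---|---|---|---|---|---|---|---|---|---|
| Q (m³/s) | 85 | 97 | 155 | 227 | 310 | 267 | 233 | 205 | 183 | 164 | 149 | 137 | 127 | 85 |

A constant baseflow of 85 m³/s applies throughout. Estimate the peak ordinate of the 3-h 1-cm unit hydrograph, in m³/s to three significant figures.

Direct runoff: 0.0, 12.0, 70.0, 142.0, 225.0, 182.0, 148.0, 120.0, 98.0, 79.0, 64.0, 52.0, 42.0, 0.0 m³/s; ΣQ_DR = 1234 m³/s, peak = 225.0 m³/s.
Runoff depth d = ΣQ_DR·Δt / A = 1234 × 10800 / (666 km²) = 20.01 mm.
The 1-cm UH is the DRH scaled by (10 mm)/d, so U_p = 225.0 × 10/20.01 = 112 m³/s.

U_p ≈ 112 m³/s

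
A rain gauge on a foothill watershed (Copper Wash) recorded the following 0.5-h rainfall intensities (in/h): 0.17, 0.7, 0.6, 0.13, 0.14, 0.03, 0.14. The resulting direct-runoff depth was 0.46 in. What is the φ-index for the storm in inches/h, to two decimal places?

φ ≈ 0.19 in/h

Only the 2 blocks with intensity above φ contribute runoff: 0.7, 0.6 in/h.
Σ(I−φ)·Δt = d  ⇒  (0.7+0.6 − 2φ)·0.5 = 0.46
φ = (1.300 − 0.46/0.5) / 2 = 0.19 in/h.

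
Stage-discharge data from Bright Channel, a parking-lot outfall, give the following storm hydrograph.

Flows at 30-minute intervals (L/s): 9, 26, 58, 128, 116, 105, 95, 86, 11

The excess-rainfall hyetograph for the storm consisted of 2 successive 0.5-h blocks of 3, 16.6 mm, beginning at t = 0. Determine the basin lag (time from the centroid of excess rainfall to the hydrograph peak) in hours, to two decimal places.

t_L ≈ 0.83 h

Centroid of excess rainfall: t_c = Σ P_i·t̄_i / ΣP_i = 0.6735 h (block centres at 0.25, 0.75 h).
Hydrograph peak occurs at t = 1.5 h, so basin lag t_L = 1.5 − 0.6735 = 0.83 h.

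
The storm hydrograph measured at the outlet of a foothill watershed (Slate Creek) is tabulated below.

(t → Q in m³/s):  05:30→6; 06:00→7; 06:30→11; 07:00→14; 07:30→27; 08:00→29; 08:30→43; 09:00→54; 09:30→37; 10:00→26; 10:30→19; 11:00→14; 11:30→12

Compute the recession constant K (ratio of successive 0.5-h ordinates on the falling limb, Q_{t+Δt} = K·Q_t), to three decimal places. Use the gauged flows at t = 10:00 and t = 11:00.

K ≈ 0.734

Using the recession-limb readings at t = 10:00 and t = 11:00: Q falls from 26 to 14 m³/s over 2 intervals.
K = (Q₂/Q₁)^(1/2) = (14/26)^(1/2) = 0.734.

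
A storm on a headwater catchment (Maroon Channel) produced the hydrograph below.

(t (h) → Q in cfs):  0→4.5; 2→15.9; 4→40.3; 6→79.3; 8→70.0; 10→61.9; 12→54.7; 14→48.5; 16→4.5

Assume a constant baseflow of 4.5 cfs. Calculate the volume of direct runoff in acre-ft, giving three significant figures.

Direct-runoff ordinates (Q − Q_b): 0.0, 11.4, 35.8, 74.8, 65.5, 57.4, 50.2, 44.0, 0.0 cfs.
ΣQ_DR = 339.1 cfs.
With Δt = 2 h = 7200 s, V = ΣQ_DR · Δt = 339.1 × 7200 = 2.44 × 10^6 ft³ = 56.0 acre-ft.

V ≈ 56.0 acre-ft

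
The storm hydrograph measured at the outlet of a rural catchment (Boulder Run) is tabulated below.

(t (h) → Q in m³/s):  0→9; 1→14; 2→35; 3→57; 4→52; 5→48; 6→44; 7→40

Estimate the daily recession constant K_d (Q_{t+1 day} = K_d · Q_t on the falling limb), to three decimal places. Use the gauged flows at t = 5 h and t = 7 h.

Between t = 5 h and t = 7 h the flow falls from 48 to 40 m³/s over 2×1 h = 2 h.
Per-interval ratio K = (40/48)^(1/2) = 0.9129; K_d = K^(24/1) = 0.112.

K_d ≈ 0.112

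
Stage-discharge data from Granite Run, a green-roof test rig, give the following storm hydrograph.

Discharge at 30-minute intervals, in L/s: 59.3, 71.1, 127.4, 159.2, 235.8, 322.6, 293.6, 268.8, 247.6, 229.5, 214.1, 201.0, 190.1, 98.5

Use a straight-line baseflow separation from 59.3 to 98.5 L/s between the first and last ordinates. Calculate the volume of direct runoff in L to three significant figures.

V ≈ 2.91 × 10^6 L

Direct-runoff ordinates (Q − Q_b): 0.00, 8.78, 62.07, 90.85, 164.44, 248.22, 216.21, 188.39, 164.18, 143.06, 124.65, 108.53, 94.62, 0.00 L/s.
ΣQ_DR = 1614 L/s.
With Δt = 0.5 h = 1800 s, V = ΣQ_DR · Δt = 1614 × 1800 = 2.91 × 10^6 L.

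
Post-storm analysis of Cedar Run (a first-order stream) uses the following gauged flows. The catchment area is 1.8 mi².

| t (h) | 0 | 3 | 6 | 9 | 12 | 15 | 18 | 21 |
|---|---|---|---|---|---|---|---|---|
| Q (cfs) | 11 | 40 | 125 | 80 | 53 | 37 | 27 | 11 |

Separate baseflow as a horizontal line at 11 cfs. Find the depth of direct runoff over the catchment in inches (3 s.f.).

d ≈ 0.764 in

Direct runoff: 0.0, 29.0, 114.0, 69.0, 42.0, 26.0, 16.0, 0.0 cfs; ΣQ_DR = 296.0 cfs.
V = ΣQ_DR · Δt = 296.0 × 10800 s = 3.197 × 10^6 ft³.
Over A = 1.8 mi², depth = V / A = 0.764 in.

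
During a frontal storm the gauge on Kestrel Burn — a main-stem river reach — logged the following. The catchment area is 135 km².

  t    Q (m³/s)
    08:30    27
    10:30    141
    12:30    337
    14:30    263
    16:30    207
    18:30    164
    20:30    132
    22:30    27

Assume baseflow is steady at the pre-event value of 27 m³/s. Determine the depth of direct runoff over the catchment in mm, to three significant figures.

d ≈ 57.7 mm

Direct runoff: 0.0, 114.0, 310.0, 236.0, 180.0, 137.0, 105.0, 0.0 m³/s; ΣQ_DR = 1082 m³/s.
V = ΣQ_DR · Δt = 1082 × 7200 s = 7.790 × 10^6 m³.
Over A = 135 km², depth = V / A = 57.7 mm.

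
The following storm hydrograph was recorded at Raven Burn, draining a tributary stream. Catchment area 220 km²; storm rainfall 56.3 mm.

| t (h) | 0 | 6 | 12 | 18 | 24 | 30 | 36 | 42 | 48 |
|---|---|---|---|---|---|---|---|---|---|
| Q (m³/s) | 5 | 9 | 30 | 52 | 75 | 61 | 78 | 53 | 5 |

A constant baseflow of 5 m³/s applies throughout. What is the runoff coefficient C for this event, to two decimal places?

ΣQ_DR = 323.0 m³/s; V = ΣQ_DR·Δt = 6.977 × 10^6 m³.
Runoff depth d = V / A = 31.71 mm.
C = d / P = 31.71 / 56.3 = 0.56.

C ≈ 0.56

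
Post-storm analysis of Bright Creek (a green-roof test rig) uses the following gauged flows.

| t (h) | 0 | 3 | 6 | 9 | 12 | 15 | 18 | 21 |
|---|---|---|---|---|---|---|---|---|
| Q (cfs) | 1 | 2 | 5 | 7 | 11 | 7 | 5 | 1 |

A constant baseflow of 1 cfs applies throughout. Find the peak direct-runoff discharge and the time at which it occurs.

Q_p = 10.0 cfs at t = 12 h

Subtracting baseflow gives direct-runoff ordinates: 0.0, 1.0, 4.0, 6.0, 10.0, 6.0, 4.0, 0.0 cfs.
The maximum is 10.0 cfs, occurring at the reading for t = 12 h.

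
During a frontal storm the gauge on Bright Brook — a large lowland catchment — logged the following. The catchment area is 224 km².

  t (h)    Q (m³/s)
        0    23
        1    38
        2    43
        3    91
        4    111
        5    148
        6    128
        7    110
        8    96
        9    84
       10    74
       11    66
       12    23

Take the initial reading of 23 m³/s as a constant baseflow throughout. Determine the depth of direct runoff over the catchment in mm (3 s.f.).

Direct runoff: 0.0, 15.0, 20.0, 68.0, 88.0, 125.0, 105.0, 87.0, 73.0, 61.0, 51.0, 43.0, 0.0 m³/s; ΣQ_DR = 736.0 m³/s.
V = ΣQ_DR · Δt = 736.0 × 3600 s = 2.650 × 10^6 m³.
Over A = 224 km², depth = V / A = 11.8 mm.

d ≈ 11.8 mm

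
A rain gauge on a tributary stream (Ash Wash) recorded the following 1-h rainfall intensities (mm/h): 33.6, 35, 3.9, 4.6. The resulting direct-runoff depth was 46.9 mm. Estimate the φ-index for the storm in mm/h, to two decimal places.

Only the 2 blocks with intensity above φ contribute runoff: 33.6, 35 mm/h.
Σ(I−φ)·Δt = d  ⇒  (33.6+35 − 2φ)·1 = 46.9
φ = (68.60 − 46.9/1) / 2 = 10.85 mm/h.

φ ≈ 10.85 mm/h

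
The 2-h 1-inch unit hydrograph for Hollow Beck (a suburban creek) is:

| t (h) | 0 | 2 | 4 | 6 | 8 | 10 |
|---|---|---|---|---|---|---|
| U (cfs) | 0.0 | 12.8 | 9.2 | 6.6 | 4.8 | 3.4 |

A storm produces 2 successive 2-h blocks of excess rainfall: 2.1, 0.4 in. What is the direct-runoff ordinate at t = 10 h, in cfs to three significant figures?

Q ≈ 9.06 cfs

By discrete convolution, Q_j = Σ (P_i / 1 in) · U_{j−i}.
At t = 10 h (j=5): Q = (2.1/1)·3.4 + (0.4/1)·4.8 = 9.06 cfs.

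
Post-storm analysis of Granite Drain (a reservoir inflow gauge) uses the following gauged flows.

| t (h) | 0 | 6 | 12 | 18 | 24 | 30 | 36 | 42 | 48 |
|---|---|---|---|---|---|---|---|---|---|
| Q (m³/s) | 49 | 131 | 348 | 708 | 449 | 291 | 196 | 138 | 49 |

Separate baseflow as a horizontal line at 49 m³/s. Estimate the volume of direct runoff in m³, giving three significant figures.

V ≈ 4.14 × 10^7 m³

Direct-runoff ordinates (Q − Q_b): 0.0, 82.0, 299.0, 659.0, 400.0, 242.0, 147.0, 89.0, 0.0 m³/s.
ΣQ_DR = 1918 m³/s.
With Δt = 6 h = 21600 s, V = ΣQ_DR · Δt = 1918 × 21600 = 4.14 × 10^7 m³.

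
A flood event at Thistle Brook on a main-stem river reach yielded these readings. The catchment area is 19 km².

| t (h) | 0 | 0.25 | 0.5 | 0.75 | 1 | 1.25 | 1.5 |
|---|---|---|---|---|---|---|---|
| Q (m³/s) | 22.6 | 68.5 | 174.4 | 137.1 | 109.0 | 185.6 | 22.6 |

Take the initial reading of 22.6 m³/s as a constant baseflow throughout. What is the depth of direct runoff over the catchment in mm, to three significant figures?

Direct runoff: 0.0, 45.9, 151.8, 114.5, 86.4, 163.0, 0.0 m³/s; ΣQ_DR = 561.6 m³/s.
V = ΣQ_DR · Δt = 561.6 × 900 s = 5.054 × 10^5 m³.
Over A = 19 km², depth = V / A = 26.6 mm.

d ≈ 26.6 mm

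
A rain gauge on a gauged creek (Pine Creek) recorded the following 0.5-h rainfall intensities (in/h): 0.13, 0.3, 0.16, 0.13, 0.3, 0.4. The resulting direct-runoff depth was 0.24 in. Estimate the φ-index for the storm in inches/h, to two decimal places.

φ ≈ 0.17 in/h

Only the 3 blocks with intensity above φ contribute runoff: 0.3, 0.3, 0.4 in/h.
Σ(I−φ)·Δt = d  ⇒  (0.3+0.3+0.4 − 3φ)·0.5 = 0.24
φ = (1.000 − 0.24/0.5) / 3 = 0.17 in/h.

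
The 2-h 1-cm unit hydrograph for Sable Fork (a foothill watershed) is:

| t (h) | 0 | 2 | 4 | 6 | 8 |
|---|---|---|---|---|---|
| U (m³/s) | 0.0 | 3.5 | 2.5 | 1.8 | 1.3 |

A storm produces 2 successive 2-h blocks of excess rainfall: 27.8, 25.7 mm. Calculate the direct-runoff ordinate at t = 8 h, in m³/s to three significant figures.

Q ≈ 8.24 m³/s

By discrete convolution, Q_j = Σ (P_i / 10 mm) · U_{j−i}.
At t = 8 h (j=4): Q = (27.8/10)·1.3 + (25.7/10)·1.8 = 8.24 m³/s.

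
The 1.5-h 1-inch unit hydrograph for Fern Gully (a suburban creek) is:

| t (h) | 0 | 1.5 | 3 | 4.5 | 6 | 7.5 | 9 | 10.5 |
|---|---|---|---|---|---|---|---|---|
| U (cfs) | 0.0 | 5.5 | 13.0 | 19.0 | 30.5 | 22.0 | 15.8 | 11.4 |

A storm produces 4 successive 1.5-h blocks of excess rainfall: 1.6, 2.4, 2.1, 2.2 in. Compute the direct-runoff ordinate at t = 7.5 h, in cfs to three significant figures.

By discrete convolution, Q_j = Σ (P_i / 1 in) · U_{j−i}.
At t = 7.5 h (j=5): Q = (1.6/1)·22.0 + (2.4/1)·30.5 + (2.1/1)·19.0 + (2.2/1)·13.0 = 177 cfs.

Q ≈ 177 cfs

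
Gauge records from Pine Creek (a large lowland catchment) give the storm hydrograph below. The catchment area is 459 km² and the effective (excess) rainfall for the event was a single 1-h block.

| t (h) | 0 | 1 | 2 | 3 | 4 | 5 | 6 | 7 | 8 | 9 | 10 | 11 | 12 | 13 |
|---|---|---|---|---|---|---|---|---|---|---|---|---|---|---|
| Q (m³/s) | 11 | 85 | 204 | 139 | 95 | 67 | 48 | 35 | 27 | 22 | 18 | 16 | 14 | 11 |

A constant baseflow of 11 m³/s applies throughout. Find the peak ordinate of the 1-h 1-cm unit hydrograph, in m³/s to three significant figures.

U_p ≈ 386 m³/s

Direct runoff: 0.0, 74.0, 193.0, 128.0, 84.0, 56.0, 37.0, 24.0, 16.0, 11.0, 7.0, 5.0, 3.0, 0.0 m³/s; ΣQ_DR = 638.0 m³/s, peak = 193.0 m³/s.
Runoff depth d = ΣQ_DR·Δt / A = 638.0 × 3600 / (459 km²) = 5.004 mm.
The 1-cm UH is the DRH scaled by (10 mm)/d, so U_p = 193.0 × 10/5.004 = 386 m³/s.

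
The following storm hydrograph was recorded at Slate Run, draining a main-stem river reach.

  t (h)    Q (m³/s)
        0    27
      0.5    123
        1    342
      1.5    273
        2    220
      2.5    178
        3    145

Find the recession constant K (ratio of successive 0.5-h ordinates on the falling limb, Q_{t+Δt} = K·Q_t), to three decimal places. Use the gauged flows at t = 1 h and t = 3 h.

Using the recession-limb readings at t = 1 h and t = 3 h: Q falls from 342 to 145 m³/s over 4 intervals.
K = (Q₂/Q₁)^(1/4) = (145/342)^(1/4) = 0.807.

K ≈ 0.807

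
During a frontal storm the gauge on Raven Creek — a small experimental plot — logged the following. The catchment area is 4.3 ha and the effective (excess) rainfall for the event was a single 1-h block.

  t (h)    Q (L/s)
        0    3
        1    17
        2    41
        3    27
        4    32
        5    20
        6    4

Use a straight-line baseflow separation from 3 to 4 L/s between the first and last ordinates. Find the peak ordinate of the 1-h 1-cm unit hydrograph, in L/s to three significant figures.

U_p ≈ 37.6 L/s

Direct runoff: 0.00, 13.83, 37.67, 23.50, 28.33, 16.17, 0.00 L/s; ΣQ_DR = 119.5 L/s, peak = 37.67 L/s.
Runoff depth d = ΣQ_DR·Δt / A = 119.5 × 3600 / (4.3 ha) = 10.00 mm.
The 1-cm UH is the DRH scaled by (10 mm)/d, so U_p = 37.67 × 10/10.00 = 37.6 L/s.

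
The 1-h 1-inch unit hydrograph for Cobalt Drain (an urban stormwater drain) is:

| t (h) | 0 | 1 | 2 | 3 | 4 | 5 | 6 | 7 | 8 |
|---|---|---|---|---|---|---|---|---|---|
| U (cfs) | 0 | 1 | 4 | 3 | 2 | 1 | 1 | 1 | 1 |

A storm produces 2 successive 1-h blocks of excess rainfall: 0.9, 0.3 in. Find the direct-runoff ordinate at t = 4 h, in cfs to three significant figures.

Q ≈ 2.70 cfs

By discrete convolution, Q_j = Σ (P_i / 1 in) · U_{j−i}.
At t = 4 h (j=4): Q = (0.9/1)·2 + (0.3/1)·3 = 2.70 cfs.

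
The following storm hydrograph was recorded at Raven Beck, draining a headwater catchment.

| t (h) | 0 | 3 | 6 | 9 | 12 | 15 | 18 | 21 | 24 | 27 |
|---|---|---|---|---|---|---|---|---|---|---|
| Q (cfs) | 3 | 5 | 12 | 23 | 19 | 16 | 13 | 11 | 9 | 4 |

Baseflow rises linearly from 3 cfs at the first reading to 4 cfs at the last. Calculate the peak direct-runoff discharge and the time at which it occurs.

Q_p = 19.67 cfs at t = 9 h

Subtracting baseflow gives direct-runoff ordinates: 0.00, 1.89, 8.78, 19.67, 15.56, 12.44, 9.33, 7.22, 5.11, 0.00 cfs.
The maximum is 19.67 cfs, occurring at the reading for t = 9 h.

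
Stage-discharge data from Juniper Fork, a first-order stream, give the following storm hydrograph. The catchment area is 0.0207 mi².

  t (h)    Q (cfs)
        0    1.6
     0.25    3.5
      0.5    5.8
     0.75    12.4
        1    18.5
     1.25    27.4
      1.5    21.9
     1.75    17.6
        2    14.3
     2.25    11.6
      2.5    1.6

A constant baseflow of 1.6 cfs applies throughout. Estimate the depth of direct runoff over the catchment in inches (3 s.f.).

d ≈ 2.22 in

Direct runoff: 0.0, 1.9, 4.2, 10.8, 16.9, 25.8, 20.3, 16.0, 12.7, 10.0, 0.0 cfs; ΣQ_DR = 118.6 cfs.
V = ΣQ_DR · Δt = 118.6 × 900 s = 1.067 × 10^5 ft³.
Over A = 0.0207 mi², depth = V / A = 2.22 in.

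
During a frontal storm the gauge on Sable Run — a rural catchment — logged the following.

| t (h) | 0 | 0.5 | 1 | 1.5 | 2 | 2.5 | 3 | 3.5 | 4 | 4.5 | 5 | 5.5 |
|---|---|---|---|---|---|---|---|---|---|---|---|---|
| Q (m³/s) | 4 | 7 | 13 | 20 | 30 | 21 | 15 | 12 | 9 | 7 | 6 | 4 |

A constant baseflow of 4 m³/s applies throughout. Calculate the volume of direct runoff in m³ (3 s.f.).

V ≈ 1.80 × 10^5 m³

Direct-runoff ordinates (Q − Q_b): 0.0, 3.0, 9.0, 16.0, 26.0, 17.0, 11.0, 8.0, 5.0, 3.0, 2.0, 0.0 m³/s.
ΣQ_DR = 100.0 m³/s.
With Δt = 0.5 h = 1800 s, V = ΣQ_DR · Δt = 100.0 × 1800 = 1.80 × 10^5 m³.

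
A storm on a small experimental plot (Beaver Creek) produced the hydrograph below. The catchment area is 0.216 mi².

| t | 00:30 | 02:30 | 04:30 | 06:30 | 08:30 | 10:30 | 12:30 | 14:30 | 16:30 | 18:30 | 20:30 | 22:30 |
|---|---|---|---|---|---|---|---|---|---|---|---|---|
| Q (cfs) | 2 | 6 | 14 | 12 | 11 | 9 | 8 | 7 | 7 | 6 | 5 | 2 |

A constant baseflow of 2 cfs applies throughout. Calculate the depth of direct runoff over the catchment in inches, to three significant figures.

d ≈ 0.933 in

Direct runoff: 0.0, 4.0, 12.0, 10.0, 9.0, 7.0, 6.0, 5.0, 5.0, 4.0, 3.0, 0.0 cfs; ΣQ_DR = 65.00 cfs.
V = ΣQ_DR · Δt = 65.00 × 7200 s = 4.680 × 10^5 ft³.
Over A = 0.216 mi², depth = V / A = 0.933 in.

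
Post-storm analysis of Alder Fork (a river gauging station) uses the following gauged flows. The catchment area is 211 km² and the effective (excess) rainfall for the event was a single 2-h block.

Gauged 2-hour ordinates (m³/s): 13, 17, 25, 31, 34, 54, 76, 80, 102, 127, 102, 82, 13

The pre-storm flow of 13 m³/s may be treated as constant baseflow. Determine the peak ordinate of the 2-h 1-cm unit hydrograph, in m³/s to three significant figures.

U_p ≈ 56.9 m³/s

Direct runoff: 0.0, 4.0, 12.0, 18.0, 21.0, 41.0, 63.0, 67.0, 89.0, 114.0, 89.0, 69.0, 0.0 m³/s; ΣQ_DR = 587.0 m³/s, peak = 114.0 m³/s.
Runoff depth d = ΣQ_DR·Δt / A = 587.0 × 7200 / (211 km²) = 20.03 mm.
The 1-cm UH is the DRH scaled by (10 mm)/d, so U_p = 114.0 × 10/20.03 = 56.9 m³/s.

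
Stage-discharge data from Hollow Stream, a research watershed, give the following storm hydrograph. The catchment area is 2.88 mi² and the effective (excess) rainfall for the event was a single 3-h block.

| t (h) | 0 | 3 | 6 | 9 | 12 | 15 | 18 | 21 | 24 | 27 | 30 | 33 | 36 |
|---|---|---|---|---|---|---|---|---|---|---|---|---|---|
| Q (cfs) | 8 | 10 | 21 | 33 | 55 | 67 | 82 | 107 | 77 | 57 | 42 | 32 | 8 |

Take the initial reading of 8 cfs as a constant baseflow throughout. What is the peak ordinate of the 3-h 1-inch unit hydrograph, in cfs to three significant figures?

U_p ≈ 124 cfs

Direct runoff: 0.0, 2.0, 13.0, 25.0, 47.0, 59.0, 74.0, 99.0, 69.0, 49.0, 34.0, 24.0, 0.0 cfs; ΣQ_DR = 495.0 cfs, peak = 99.0 cfs.
Runoff depth d = ΣQ_DR·Δt / A = 495.0 × 10800 / (2.88 mi²) = 0.7990 in.
The 1-inch UH is the DRH scaled by (1 in)/d, so U_p = 99.0 × 1/0.7990 = 124 cfs.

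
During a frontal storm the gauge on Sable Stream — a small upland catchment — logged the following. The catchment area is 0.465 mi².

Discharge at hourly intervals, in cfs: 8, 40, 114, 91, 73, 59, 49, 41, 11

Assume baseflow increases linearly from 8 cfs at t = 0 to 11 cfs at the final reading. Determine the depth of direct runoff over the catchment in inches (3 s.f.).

d ≈ 1.33 in

Direct runoff: 0.00, 31.62, 105.25, 81.88, 63.50, 49.12, 38.75, 30.38, 0.00 cfs; ΣQ_DR = 400.5 cfs.
V = ΣQ_DR · Δt = 400.5 × 3600 s = 1.442 × 10^6 ft³.
Over A = 0.465 mi², depth = V / A = 1.33 in.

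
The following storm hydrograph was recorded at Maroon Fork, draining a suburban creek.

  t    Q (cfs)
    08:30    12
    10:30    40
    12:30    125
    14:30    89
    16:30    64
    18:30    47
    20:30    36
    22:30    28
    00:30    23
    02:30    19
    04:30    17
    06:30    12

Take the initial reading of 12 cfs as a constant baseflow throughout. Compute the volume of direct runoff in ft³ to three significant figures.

Direct-runoff ordinates (Q − Q_b): 0.0, 28.0, 113.0, 77.0, 52.0, 35.0, 24.0, 16.0, 11.0, 7.0, 5.0, 0.0 cfs.
ΣQ_DR = 368.0 cfs.
With Δt = 2 h = 7200 s, V = ΣQ_DR · Δt = 368.0 × 7200 = 2.65 × 10^6 ft³.

V ≈ 2.65 × 10^6 ft³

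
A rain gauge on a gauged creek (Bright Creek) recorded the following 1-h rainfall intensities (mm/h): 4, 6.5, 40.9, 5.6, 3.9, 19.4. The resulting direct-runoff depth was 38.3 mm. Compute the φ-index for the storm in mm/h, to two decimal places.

Only the 2 blocks with intensity above φ contribute runoff: 40.9, 19.4 mm/h.
Σ(I−φ)·Δt = d  ⇒  (40.9+19.4 − 2φ)·1 = 38.3
φ = (60.30 − 38.3/1) / 2 = 11.00 mm/h.

φ ≈ 11.00 mm/h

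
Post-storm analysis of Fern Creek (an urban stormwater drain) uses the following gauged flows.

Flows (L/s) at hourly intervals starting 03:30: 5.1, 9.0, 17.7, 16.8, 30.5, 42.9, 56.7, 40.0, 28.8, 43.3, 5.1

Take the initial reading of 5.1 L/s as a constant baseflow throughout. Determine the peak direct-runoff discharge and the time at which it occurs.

Q_p = 51.6 L/s at t = 09:30

Subtracting baseflow gives direct-runoff ordinates: 0.0, 3.9, 12.6, 11.7, 25.4, 37.8, 51.6, 34.9, 23.7, 38.2, 0.0 L/s.
The maximum is 51.6 L/s, occurring at the reading for t = 09:30.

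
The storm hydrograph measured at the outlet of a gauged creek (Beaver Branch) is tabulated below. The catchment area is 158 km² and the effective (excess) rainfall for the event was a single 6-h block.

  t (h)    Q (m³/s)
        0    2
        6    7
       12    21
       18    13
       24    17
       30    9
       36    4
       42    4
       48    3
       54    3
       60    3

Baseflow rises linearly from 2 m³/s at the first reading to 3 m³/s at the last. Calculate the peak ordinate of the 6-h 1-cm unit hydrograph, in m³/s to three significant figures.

U_p ≈ 23.5 m³/s

Direct runoff: 0.00, 4.90, 18.80, 10.70, 14.60, 6.50, 1.40, 1.30, 0.20, 0.10, 0.00 m³/s; ΣQ_DR = 58.50 m³/s, peak = 18.80 m³/s.
Runoff depth d = ΣQ_DR·Δt / A = 58.50 × 21600 / (158 km²) = 7.997 mm.
The 1-cm UH is the DRH scaled by (10 mm)/d, so U_p = 18.80 × 10/7.997 = 23.5 m³/s.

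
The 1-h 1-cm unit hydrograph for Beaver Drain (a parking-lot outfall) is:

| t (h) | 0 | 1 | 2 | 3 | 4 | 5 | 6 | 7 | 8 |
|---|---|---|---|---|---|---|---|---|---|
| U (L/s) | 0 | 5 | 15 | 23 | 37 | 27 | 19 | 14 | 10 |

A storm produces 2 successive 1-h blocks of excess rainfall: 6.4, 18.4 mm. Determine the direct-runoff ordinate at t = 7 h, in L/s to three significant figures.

By discrete convolution, Q_j = Σ (P_i / 10 mm) · U_{j−i}.
At t = 7 h (j=7): Q = (6.4/10)·14 + (18.4/10)·19 = 43.9 L/s.

Q ≈ 43.9 L/s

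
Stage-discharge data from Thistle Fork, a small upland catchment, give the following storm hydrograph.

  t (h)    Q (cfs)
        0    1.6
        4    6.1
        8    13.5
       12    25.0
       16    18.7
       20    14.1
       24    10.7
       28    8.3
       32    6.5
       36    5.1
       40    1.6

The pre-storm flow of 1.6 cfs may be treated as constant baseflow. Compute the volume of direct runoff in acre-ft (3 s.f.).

Direct-runoff ordinates (Q − Q_b): 0.0, 4.5, 11.9, 23.4, 17.1, 12.5, 9.1, 6.7, 4.9, 3.5, 0.0 cfs.
ΣQ_DR = 93.60 cfs.
With Δt = 4 h = 14400 s, V = ΣQ_DR · Δt = 93.60 × 14400 = 1.35 × 10^6 ft³ = 30.9 acre-ft.

V ≈ 30.9 acre-ft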